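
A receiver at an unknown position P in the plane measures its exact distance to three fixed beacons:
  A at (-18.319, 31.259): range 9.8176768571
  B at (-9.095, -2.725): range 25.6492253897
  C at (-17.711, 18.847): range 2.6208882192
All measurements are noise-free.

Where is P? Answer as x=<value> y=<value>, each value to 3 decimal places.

eq1: (x + 18.319)² + (y − 31.259)² = 9.8176768571²
eq2: (x + 9.095)² + (y + 2.725)² = 25.6492253897²
eq3: (x + 17.711)² + (y − 18.847)² = 2.6208882192²
eq1−eq2, eq1−eq3 (x²,y² cancel):
  18.448·x − 67.968·y = -1784.062176
  1.216·x − 24.824·y = -554.304188
det = 18.448·-24.824 − -67.968·1.216 = -375.304064
x = (-1784.062176·-24.824 − -67.968·-554.304188) / -375.304064 = -17.619347
y = (18.448·-554.304188 − -1784.062176·1.216) / -375.304064 = 21.466285

x=-17.619 y=21.466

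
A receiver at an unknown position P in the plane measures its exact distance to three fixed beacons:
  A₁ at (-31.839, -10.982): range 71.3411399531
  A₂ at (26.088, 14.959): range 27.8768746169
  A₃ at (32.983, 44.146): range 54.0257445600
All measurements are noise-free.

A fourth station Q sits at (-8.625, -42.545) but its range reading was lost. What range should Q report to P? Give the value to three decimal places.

eq1: (x + 31.839)² + (y + 10.982)² = 71.3411399531²
eq2: (x − 26.088)² + (y − 14.959)² = 27.8768746169²
eq3: (x − 32.983)² + (y − 44.146)² = 54.0257445600²
eq1−eq2, eq1−eq3 (x²,y² cancel):
  115.854·x + 51.882·y = 4082.467291
  129.644·x + 110.256·y = 4073.198535
det = 115.854·110.256 − 51.882·129.644 = 6047.408616
x = (4082.467291·110.256 − 51.882·4073.198535) / 6047.408616 = 39.486471
y = (115.854·4073.198535 − 4082.467291·129.644) / 6047.408616 = -9.486881
|P − Q| = √((39.486471 − -8.625)² + (-9.486881 − -42.545)²) = 58.374249

58.374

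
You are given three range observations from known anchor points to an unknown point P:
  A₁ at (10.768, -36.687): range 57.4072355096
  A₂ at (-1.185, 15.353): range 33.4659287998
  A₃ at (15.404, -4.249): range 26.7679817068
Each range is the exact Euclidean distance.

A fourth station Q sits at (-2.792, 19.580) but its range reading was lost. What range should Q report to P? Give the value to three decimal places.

eq1: (x − 10.768)² + (y + 36.687)² = 57.4072355096²
eq2: (x + 1.185)² + (y − 15.353)² = 33.4659287998²
eq3: (x − 15.404)² + (y + 4.249)² = 26.7679817068²
eq3−eq1, eq3−eq2 (x²,y² cancel):
  -9.272·x − 64.876·y = -1372.517268
  -33.178·x + 39.204·y = -421.661929
det = -9.272·39.204 − -64.876·-33.178 = -2515.955416
x = (-1372.517268·39.204 − -64.876·-421.661929) / -2515.955416 = 32.259676
y = (-9.272·-421.661929 − -1372.517268·-33.178) / -2515.955416 = 16.545495
|P − Q| = √((32.259676 − -2.792)² + (16.545495 − 19.580)²) = 35.182783

35.183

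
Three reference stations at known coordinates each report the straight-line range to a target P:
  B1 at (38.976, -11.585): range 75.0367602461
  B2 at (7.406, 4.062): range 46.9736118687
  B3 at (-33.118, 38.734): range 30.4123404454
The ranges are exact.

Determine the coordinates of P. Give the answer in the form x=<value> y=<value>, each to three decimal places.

eq1: (x − 38.976)² + (y + 11.585)² = 75.0367602461²
eq2: (x − 7.406)² + (y − 4.062)² = 46.9736118687²
eq3: (x + 33.118)² + (y − 38.734)² = 30.4123404454²
eq3−eq1, eq3−eq2 (x²,y² cancel):
  144.188·x − 100.638·y = -5649.388816
  81.048·x − 69.344·y = -3807.385761
det = 144.188·-69.344 − -100.638·81.048 = -1842.064048
x = (-5649.388816·-69.344 − -100.638·-3807.385761) / -1842.064048 = -4.659735
y = (144.188·-3807.385761 − -5649.388816·81.048) / -1842.064048 = 49.459558

x=-4.660 y=49.460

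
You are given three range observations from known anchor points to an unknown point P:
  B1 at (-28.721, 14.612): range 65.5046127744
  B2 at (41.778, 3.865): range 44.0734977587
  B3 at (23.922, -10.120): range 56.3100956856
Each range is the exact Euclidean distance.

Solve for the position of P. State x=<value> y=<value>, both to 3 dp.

x=28.785 y=45.980

eq1: (x + 28.721)² + (y − 14.612)² = 65.5046127744²
eq2: (x − 41.778)² + (y − 3.865)² = 44.0734977587²
eq3: (x − 23.922)² + (y + 10.120)² = 56.3100956856²
eq2−eq3, eq2−eq1 (x²,y² cancel):
  -35.712·x − 27.970·y = -2314.016696
  -140.998·x + 21.494·y = -3070.314214
det = -35.712·21.494 − -27.970·-140.998 = -4711.307788
x = (-2314.016696·21.494 − -27.970·-3070.314214) / -4711.307788 = 28.784824
y = (-35.712·-3070.314214 − -2314.016696·-140.998) / -4711.307788 = 45.979731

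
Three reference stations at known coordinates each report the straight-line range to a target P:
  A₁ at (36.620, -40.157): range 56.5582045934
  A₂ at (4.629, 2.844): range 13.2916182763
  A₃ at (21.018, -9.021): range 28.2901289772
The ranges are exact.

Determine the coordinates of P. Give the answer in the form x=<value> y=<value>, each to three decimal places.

eq1: (x − 36.620)² + (y + 40.157)² = 56.5582045934²
eq2: (x − 4.629)² + (y − 2.844)² = 13.2916182763²
eq3: (x − 21.018)² + (y + 9.021)² = 28.2901289772²
eq3−eq2, eq3−eq1 (x²,y² cancel):
  -32.778·x + 23.730·y = 130.045493
  31.204·x − 62.272·y = 31.975175
det = -32.778·-62.272 − 23.730·31.204 = 1300.680696
x = (130.045493·-62.272 − 23.730·31.975175) / 1300.680696 = -6.809484
y = (-32.778·31.975175 − 130.045493·31.204) / 1300.680696 = -3.925654

x=-6.809 y=-3.926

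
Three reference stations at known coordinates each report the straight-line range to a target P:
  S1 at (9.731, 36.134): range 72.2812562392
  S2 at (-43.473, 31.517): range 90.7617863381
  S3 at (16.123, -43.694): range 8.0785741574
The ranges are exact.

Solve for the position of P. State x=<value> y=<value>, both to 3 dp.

eq1: (x − 9.731)² + (y − 36.134)² = 72.2812562392²
eq2: (x + 43.473)² + (y − 31.517)² = 90.7617863381²
eq3: (x − 16.123)² + (y + 43.694)² = 8.0785741574²
eq2−eq3, eq2−eq1 (x²,y² cancel):
  119.192·x − 150.422·y = 7458.332246
  106.408·x + 9.234·y = 1530.257155
det = 119.192·9.234 − -150.422·106.408 = 17106.723104
x = (7458.332246·9.234 − -150.422·1530.257155) / 17106.723104 = 17.481699
y = (119.192·1530.257155 − 7458.332246·106.408) / 17106.723104 = -35.730502

x=17.482 y=-35.731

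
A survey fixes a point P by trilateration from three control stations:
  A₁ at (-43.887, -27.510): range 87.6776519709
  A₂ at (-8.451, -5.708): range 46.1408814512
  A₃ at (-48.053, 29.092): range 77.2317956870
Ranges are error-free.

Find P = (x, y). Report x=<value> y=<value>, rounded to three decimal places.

x=28.806 y=21.512

eq1: (x + 43.887)² + (y + 27.510)² = 87.6776519709²
eq2: (x + 8.451)² + (y + 5.708)² = 46.1408814512²
eq3: (x + 48.053)² + (y − 29.092)² = 77.2317956870²
eq1−eq2, eq1−eq3 (x²,y² cancel):
  70.872·x + 43.604·y = 2979.521510
  -8.332·x + 113.204·y = 2195.186794
det = 70.872·113.204 − 43.604·-8.332 = 8386.302416
x = (2979.521510·113.204 − 43.604·2195.186794) / 8386.302416 = 28.805881
y = (70.872·2195.186794 − 2979.521510·-8.332) / 8386.302416 = 21.511584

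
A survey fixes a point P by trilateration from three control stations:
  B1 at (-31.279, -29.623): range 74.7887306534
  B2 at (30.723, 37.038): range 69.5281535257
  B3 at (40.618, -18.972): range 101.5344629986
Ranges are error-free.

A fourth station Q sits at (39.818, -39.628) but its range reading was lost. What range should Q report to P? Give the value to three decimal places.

115.091

eq1: (x + 31.279)² + (y + 29.623)² = 74.7887306534²
eq2: (x − 30.723)² + (y − 37.038)² = 69.5281535257²
eq3: (x − 40.618)² + (y + 18.972)² = 101.5344629986²
eq2−eq3, eq2−eq1 (x²,y² cancel):
  19.790·x − 112.020·y = -5781.040509
  -124.004·x − 133.322·y = -1219.008303
det = 19.790·-133.322 − -112.020·-124.004 = -16529.370460
x = (-5781.040509·-133.322 − -112.020·-1219.008303) / -16529.370460 = -38.367255
y = (19.790·-1219.008303 − -5781.040509·-124.004) / -16529.370460 = 44.829071
|P − Q| = √((-38.367255 − 39.818)² + (44.829071 − -39.628)²) = 115.090968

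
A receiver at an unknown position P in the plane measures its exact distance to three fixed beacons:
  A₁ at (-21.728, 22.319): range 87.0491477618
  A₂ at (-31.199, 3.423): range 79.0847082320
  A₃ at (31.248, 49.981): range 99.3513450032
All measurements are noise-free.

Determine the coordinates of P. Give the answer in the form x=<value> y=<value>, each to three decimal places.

eq1: (x + 21.728)² + (y − 22.319)² = 87.0491477618²
eq2: (x + 31.199)² + (y − 3.423)² = 79.0847082320²
eq3: (x − 31.248)² + (y − 49.981)² = 99.3513450032²
eq3−eq1, eq3−eq2 (x²,y² cancel):
  -105.952·x − 55.324·y = -211.158492
  -124.894·x − 93.116·y = 1126.855343
det = -105.952·-93.116 − -55.324·-124.894 = 2956.190776
x = (-211.158492·-93.116 − -55.324·1126.855343) / 2956.190776 = 27.739881
y = (-105.952·1126.855343 − -211.158492·-124.894) / 2956.190776 = -49.308389

x=27.740 y=-49.308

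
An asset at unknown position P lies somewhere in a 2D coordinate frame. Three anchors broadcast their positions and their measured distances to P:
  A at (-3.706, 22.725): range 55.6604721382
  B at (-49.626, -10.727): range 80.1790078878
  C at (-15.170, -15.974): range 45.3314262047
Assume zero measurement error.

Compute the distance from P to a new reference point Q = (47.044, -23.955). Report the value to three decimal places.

eq1: (x + 3.706)² + (y − 22.725)² = 55.6604721382²
eq2: (x + 49.626)² + (y + 10.727)² = 80.1790078878²
eq3: (x + 15.170)² + (y + 15.974)² = 45.3314262047²
eq2−eq1, eq2−eq3 (x²,y² cancel):
  91.840·x + 66.904·y = 1282.936803
  68.912·x − 10.494·y = 2281.224275
det = 91.840·-10.494 − 66.904·68.912 = -5574.257408
x = (1282.936803·-10.494 − 66.904·2281.224275) / -5574.257408 = 29.795210
y = (91.840·2281.224275 − 1282.936803·68.912) / -5574.257408 = -21.724489
|P − Q| = √((29.795210 − 47.044)² + (-21.724489 − -23.955)²) = 17.392411

17.392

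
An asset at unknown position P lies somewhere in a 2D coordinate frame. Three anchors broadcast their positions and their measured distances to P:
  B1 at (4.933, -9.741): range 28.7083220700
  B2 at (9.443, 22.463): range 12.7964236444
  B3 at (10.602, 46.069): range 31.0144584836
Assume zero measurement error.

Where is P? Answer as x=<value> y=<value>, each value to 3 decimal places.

x=-2.541 y=17.977

eq1: (x − 4.933)² + (y + 9.741)² = 28.7083220700²
eq2: (x − 9.443)² + (y − 22.463)² = 12.7964236444²
eq3: (x − 10.602)² + (y − 46.069)² = 31.0144584836²
eq1−eq3, eq1−eq2 (x²,y² cancel):
  11.338·x + 111.620·y = 1977.804716
  9.020·x + 64.408·y = 1134.954346
det = 11.338·64.408 − 111.620·9.020 = -276.554496
x = (1977.804716·64.408 − 111.620·1134.954346) / -276.554496 = -2.541423
y = (11.338·1134.954346 − 1977.804716·9.020) / -276.554496 = 17.977239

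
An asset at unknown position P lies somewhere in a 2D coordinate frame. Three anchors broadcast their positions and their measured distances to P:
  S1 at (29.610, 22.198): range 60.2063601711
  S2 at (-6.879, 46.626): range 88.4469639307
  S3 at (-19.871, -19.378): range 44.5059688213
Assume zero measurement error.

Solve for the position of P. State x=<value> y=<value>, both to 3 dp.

x=20.838 y=-37.366

eq1: (x − 29.610)² + (y − 22.198)² = 60.2063601711²
eq2: (x + 6.879)² + (y − 46.626)² = 88.4469639307²
eq3: (x + 19.871)² + (y + 19.378)² = 44.5059688213²
eq3−eq2, eq3−eq1 (x²,y² cancel):
  25.984·x + 132.008·y = -4391.143176
  98.962·x + 83.152·y = -1044.884765
det = 25.984·83.152 − 132.008·98.962 = -10903.154128
x = (-4391.143176·83.152 − 132.008·-1044.884765) / -10903.154128 = 20.837932
y = (25.984·-1044.884765 − -4391.143176·98.962) / -10903.154128 = -37.365887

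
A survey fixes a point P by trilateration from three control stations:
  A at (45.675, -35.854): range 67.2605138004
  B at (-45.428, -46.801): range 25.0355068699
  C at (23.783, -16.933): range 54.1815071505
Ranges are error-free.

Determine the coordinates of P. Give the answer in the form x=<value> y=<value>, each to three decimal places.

x=-20.434 y=-48.246

eq1: (x − 45.675)² + (y + 35.854)² = 67.2605138004²
eq2: (x + 45.428)² + (y + 46.801)² = 25.0355068699²
eq3: (x − 23.783)² + (y + 16.933)² = 54.1815071505²
eq1−eq3, eq1−eq2 (x²,y² cancel):
  -43.784·x + 37.842·y = -931.016363
  -182.206·x − 21.894·y = 4779.521956
det = -43.784·-21.894 − 37.842·-182.206 = 7853.646348
x = (-931.016363·-21.894 − 37.842·4779.521956) / 7853.646348 = -20.434202
y = (-43.784·4779.521956 − -931.016363·-182.206) / 7853.646348 = -48.245533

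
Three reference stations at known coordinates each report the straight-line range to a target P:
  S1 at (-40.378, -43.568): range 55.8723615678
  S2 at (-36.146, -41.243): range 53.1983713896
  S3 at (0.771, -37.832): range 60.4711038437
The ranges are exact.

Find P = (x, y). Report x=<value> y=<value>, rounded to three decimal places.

eq1: (x + 40.378)² + (y + 43.568)² = 55.8723615678²
eq2: (x + 36.146)² + (y + 41.243)² = 53.1983713896²
eq3: (x − 0.771)² + (y + 37.832)² = 60.4711038437²
eq3−eq1, eq3−eq2 (x²,y² cancel):
  -82.298·x − 11.472·y = 2631.732456
  -73.834·x − 6.822·y = 2402.351382
det = -82.298·-6.822 − -11.472·-73.834 = -285.586692
x = (2631.732456·-6.822 − -11.472·2402.351382) / -285.586692 = -33.636358
y = (-82.298·2402.351382 − 2631.732456·-73.834) / -285.586692 = 11.896142

x=-33.636 y=11.896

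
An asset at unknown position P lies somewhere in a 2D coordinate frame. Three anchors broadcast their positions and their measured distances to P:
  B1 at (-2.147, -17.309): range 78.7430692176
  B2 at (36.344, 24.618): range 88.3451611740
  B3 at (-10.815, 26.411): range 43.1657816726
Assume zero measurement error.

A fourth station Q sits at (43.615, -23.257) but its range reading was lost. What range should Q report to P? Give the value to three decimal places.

115.800

eq1: (x + 2.147)² + (y + 17.309)² = 78.7430692176²
eq2: (x − 36.344)² + (y − 24.618)² = 88.3451611740²
eq3: (x + 10.815)² + (y − 26.411)² = 43.1657816726²
eq2−eq3, eq2−eq1 (x²,y² cancel):
  -94.318·x + 3.586·y = 4829.155681
  -76.982·x − 83.854·y = -18.324617
det = -94.318·-83.854 − 3.586·-76.982 = 8184.999024
x = (4829.155681·-83.854 − 3.586·-18.324617) / 8184.999024 = -49.465896
y = (-94.318·-18.324617 − 4829.155681·-76.982) / 8184.999024 = 45.630598
|P − Q| = √((-49.465896 − 43.615)² + (45.630598 − -23.257)²) = 115.799630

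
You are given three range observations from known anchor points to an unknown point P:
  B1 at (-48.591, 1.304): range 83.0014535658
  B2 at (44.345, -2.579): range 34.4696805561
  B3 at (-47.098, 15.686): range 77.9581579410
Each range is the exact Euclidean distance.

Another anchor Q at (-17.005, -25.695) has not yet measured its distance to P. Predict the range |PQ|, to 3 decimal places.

71.712

eq1: (x + 48.591)² + (y − 1.304)² = 83.0014535658²
eq2: (x − 44.345)² + (y + 2.579)² = 34.4696805561²
eq3: (x + 47.098)² + (y − 15.686)² = 77.9581579410²
eq3−eq2, eq3−eq1 (x²,y² cancel):
  182.886·x − 36.530·y = 4398.173578
  -2.986·x − 28.764·y = -913.253407
det = 182.886·-28.764 − -36.530·-2.986 = -5369.611484
x = (4398.173578·-28.764 − -36.530·-913.253407) / -5369.611484 = 29.773143
y = (182.886·-913.253407 − 4398.173578·-2.986) / -5369.611484 = 28.659116
|P − Q| = √((29.773143 − -17.005)² + (28.659116 − -25.695)²) = 71.711677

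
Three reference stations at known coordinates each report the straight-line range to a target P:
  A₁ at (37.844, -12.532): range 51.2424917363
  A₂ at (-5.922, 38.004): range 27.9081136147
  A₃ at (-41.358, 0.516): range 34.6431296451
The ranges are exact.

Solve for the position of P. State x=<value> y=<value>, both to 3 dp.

eq1: (x − 37.844)² + (y + 12.532)² = 51.2424917363²
eq2: (x + 5.922)² + (y − 38.004)² = 27.9081136147²
eq3: (x + 41.358)² + (y − 0.516)² = 34.6431296451²
eq2−eq1, eq2−eq3 (x²,y² cancel):
  87.532·x − 101.072·y = -1737.084894
  -70.872·x − 74.976·y = -189.907306
det = 87.532·-74.976 − -101.072·-70.872 = -13725.974016
x = (-1737.084894·-74.976 − -101.072·-189.907306) / -13725.974016 = -8.090163
y = (87.532·-189.907306 − -1737.084894·-70.872) / -13725.974016 = 10.180235

x=-8.090 y=10.180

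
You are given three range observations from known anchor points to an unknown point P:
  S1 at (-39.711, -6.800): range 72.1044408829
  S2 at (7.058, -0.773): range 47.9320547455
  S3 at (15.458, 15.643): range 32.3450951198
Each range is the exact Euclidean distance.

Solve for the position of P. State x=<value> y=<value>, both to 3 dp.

x=8.130 y=47.147

eq1: (x + 39.711)² + (y + 6.800)² = 72.1044408829²
eq2: (x − 7.058)² + (y + 0.773)² = 47.9320547455²
eq3: (x − 15.458)² + (y − 15.643)² = 32.3450951198²
eq1−eq2, eq1−eq3 (x²,y² cancel):
  93.538·x + 12.054·y = 1328.777895
  110.338·x + 44.886·y = 3013.294909
det = 93.538·44.886 − 12.054·110.338 = 2868.532416
x = (1328.777895·44.886 − 12.054·3013.294909) / 2868.532416 = 8.130035
y = (93.538·3013.294909 − 1328.777895·110.338) / 2868.532416 = 47.147065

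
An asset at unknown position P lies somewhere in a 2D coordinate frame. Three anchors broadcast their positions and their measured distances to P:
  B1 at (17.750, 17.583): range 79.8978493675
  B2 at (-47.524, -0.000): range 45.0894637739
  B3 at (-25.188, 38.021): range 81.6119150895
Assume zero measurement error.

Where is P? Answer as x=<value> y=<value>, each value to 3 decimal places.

x=-34.238 y=-43.088

eq1: (x − 17.750)² + (y − 17.583)² = 79.8978493675²
eq2: (x + 47.524)² + (y + 0.000)² = 45.0894637739²
eq3: (x + 25.188)² + (y − 38.021)² = 81.6119150895²
eq1−eq3, eq1−eq2 (x²,y² cancel):
  -85.876·x + 40.876·y = 1178.969045
  -130.548·x − 35.166·y = 5984.912777
det = -85.876·-35.166 − 40.876·-130.548 = 8356.195464
x = (1178.969045·-35.166 − 40.876·5984.912777) / 8356.195464 = -34.237940
y = (-85.876·5984.912777 − 1178.969045·-130.548) / 8356.195464 = -43.087589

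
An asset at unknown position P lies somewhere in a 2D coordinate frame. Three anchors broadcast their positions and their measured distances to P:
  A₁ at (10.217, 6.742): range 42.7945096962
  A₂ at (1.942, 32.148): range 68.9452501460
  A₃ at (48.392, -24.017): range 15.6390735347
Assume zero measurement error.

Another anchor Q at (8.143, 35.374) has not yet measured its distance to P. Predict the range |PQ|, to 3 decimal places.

eq1: (x − 10.217)² + (y − 6.742)² = 42.7945096962²
eq2: (x − 1.942)² + (y − 32.148)² = 68.9452501460²
eq3: (x − 48.392)² + (y + 24.017)² = 15.6390735347²
eq3−eq2, eq3−eq1 (x²,y² cancel):
  -92.900·x + 112.330·y = -6390.203582
  -76.350·x + 61.518·y = -4355.549739
det = -92.900·61.518 − 112.330·-76.350 = 2861.373300
x = (-6390.203582·61.518 − 112.330·-4355.549739) / 2861.373300 = 33.601473
y = (-92.900·-4355.549739 − -6390.203582·-76.350) / 2861.373300 = -29.098431
|P − Q| = √((33.601473 − 8.143)² + (-29.098431 − 35.374)²) = 69.316868

69.317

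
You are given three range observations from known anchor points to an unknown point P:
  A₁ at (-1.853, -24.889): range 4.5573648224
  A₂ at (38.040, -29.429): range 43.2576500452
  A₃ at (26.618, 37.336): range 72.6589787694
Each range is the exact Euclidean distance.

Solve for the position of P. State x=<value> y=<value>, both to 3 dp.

eq1: (x + 1.853)² + (y + 24.889)² = 4.5573648224²
eq2: (x − 38.040)² + (y + 29.429)² = 43.2576500452²
eq3: (x − 26.618)² + (y − 37.336)² = 72.6589787694²
eq1−eq2, eq1−eq3 (x²,y² cancel):
  79.786·x − 9.080·y = -160.243002
  56.942·x + 124.450·y = -3778.958732
det = 79.786·124.450 − -9.080·56.942 = 10446.401060
x = (-160.243002·124.450 − -9.080·-3778.958732) / 10446.401060 = -5.193673
y = (79.786·-3778.958732 − -160.243002·56.942) / 10446.401060 = -27.988916

x=-5.194 y=-27.989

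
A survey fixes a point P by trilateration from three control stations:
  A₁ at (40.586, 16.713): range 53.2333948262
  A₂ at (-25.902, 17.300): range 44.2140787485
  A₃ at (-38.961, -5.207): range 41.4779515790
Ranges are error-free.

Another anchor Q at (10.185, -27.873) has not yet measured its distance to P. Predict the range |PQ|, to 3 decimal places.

13.727

eq1: (x − 40.586)² + (y − 16.713)² = 53.2333948262²
eq2: (x + 25.902)² + (y − 17.300)² = 44.2140787485²
eq3: (x + 38.961)² + (y + 5.207)² = 41.4779515790²
eq3−eq2, eq3−eq1 (x²,y² cancel):
  26.118·x + 45.014·y = -809.333058
  159.094·x + 43.840·y = -731.898463
det = 26.118·43.840 − 45.014·159.094 = -6016.444196
x = (-809.333058·43.840 − 45.014·-731.898463) / -6016.444196 = 0.421426
y = (26.118·-731.898463 − -809.333058·159.094) / -6016.444196 = -18.224105
|P − Q| = √((0.421426 − 10.185)² + (-18.224105 − -27.873)²) = 13.726928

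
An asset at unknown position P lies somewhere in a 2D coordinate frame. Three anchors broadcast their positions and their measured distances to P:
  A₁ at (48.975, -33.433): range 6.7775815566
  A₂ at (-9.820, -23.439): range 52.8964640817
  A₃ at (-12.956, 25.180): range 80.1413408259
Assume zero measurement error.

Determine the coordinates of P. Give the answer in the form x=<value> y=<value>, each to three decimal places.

x=42.215 y=-32.948

eq1: (x − 48.975)² + (y + 33.433)² = 6.7775815566²
eq2: (x + 9.820)² + (y + 23.439)² = 52.8964640817²
eq3: (x + 12.956)² + (y − 25.180)² = 80.1413408259²
eq2−eq1, eq2−eq3 (x²,y² cancel):
  117.590·x − 19.988·y = 5622.597294
  -6.272·x + 97.238·y = -3468.527382
det = 117.590·97.238 − -19.988·-6.272 = 11308.851684
x = (5622.597294·97.238 − -19.988·-3468.527382) / 11308.851684 = 42.214825
y = (117.590·-3468.527382 − 5622.597294·-6.272) / 11308.851684 = -32.947572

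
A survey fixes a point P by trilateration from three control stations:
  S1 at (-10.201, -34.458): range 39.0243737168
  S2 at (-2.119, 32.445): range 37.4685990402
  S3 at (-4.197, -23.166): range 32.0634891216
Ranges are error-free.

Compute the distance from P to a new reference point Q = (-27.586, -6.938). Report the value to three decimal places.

eq1: (x + 10.201)² + (y + 34.458)² = 39.0243737168²
eq2: (x + 2.119)² + (y − 32.445)² = 37.4685990402²
eq3: (x + 4.197)² + (y + 23.166)² = 32.0634891216²
eq3−eq2, eq3−eq1 (x²,y² cancel):
  4.156·x + 111.222·y = 127.061242
  -12.008·x − 22.584·y = 242.301391
det = 4.156·-22.584 − 111.222·-12.008 = 1241.694672
x = (127.061242·-22.584 − 111.222·242.301391) / 1241.694672 = -24.014596
y = (4.156·242.301391 − 127.061242·-12.008) / 1241.694672 = 2.039757
|P − Q| = √((-24.014596 − -27.586)² + (2.039757 − -6.938)²) = 9.662042

9.662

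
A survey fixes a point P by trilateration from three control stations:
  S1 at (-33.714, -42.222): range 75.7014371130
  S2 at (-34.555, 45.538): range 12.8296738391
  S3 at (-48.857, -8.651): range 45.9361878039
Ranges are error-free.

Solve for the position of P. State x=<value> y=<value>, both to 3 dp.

x=-30.382 y=33.406

eq1: (x + 33.714)² + (y + 42.222)² = 75.7014371130²
eq2: (x + 34.555)² + (y − 45.538)² = 12.8296738391²
eq3: (x + 48.857)² + (y + 8.651)² = 45.9361878039²
eq2−eq1, eq2−eq3 (x²,y² cancel):
  1.682·x − 175.520·y = -5914.533439
  -28.604·x − 108.378·y = -2751.444038
det = 1.682·-108.378 − -175.520·-28.604 = -5202.865876
x = (-5914.533439·-108.378 − -175.520·-2751.444038) / -5202.865876 = -30.381688
y = (1.682·-2751.444038 − -5914.533439·-28.604) / -5202.865876 = 33.406059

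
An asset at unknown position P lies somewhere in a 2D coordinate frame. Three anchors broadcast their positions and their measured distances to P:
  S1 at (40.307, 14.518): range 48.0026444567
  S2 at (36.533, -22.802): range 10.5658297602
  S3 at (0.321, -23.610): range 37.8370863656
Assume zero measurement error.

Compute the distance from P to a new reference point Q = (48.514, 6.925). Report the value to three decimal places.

eq1: (x − 40.307)² + (y − 14.518)² = 48.0026444567²
eq2: (x − 36.533)² + (y + 22.802)² = 10.5658297602²
eq3: (x − 0.321)² + (y + 23.610)² = 37.8370863656²
eq3−eq1, eq3−eq2 (x²,y² cancel):
  79.972·x + 76.256·y = 405.282662
  72.424·x + 1.616·y = 2617.064498
det = 79.972·1.616 − 76.256·72.424 = -5393.529792
x = (405.282662·1.616 − 76.256·2617.064498) / -5393.529792 = 36.879732
y = (79.972·2617.064498 − 405.282662·72.424) / -5393.529792 = -33.362139
|P − Q| = √((36.879732 − 48.514)² + (-33.362139 − 6.925)²) = 41.933397

41.933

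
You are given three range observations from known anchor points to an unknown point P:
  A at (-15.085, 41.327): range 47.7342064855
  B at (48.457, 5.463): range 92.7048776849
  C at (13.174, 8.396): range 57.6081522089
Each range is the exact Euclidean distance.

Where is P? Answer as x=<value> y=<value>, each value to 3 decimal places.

x=-44.228 y=3.521

eq1: (x + 15.085)² + (y − 41.327)² = 47.7342064855²
eq2: (x − 48.457)² + (y − 5.463)² = 92.7048776849²
eq3: (x − 13.174)² + (y − 8.396)² = 57.6081522089²
eq1−eq3, eq1−eq2 (x²,y² cancel):
  56.518·x − 65.862·y = -2731.575794
  127.084·x − 71.728·y = -5873.192814
det = 56.518·-71.728 − -65.862·127.084 = 4316.083304
x = (-2731.575794·-71.728 − -65.862·-5873.192814) / 4316.083304 = -44.227542
y = (56.518·-5873.192814 − -2731.575794·127.084) / 4316.083304 = 3.521356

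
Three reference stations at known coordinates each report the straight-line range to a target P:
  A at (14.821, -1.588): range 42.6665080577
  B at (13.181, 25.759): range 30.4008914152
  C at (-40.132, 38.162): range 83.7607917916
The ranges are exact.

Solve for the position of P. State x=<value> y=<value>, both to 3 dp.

x=43.252 y=30.226

eq1: (x − 14.821)² + (y + 1.588)² = 42.6665080577²
eq2: (x − 13.181)² + (y − 25.759)² = 30.4008914152²
eq3: (x + 40.132)² + (y − 38.162)² = 83.7607917916²
eq2−eq1, eq2−eq3 (x²,y² cancel):
  3.280·x − 54.694·y = -1511.297768
  -106.626·x + 24.806·y = -3862.005217
det = 3.280·24.806 − -54.694·-106.626 = -5750.438764
x = (-1511.297768·24.806 − -54.694·-3862.005217) / -5750.438764 = 43.251963
y = (3.280·-3862.005217 − -1511.297768·-106.626) / -5750.438764 = 30.225696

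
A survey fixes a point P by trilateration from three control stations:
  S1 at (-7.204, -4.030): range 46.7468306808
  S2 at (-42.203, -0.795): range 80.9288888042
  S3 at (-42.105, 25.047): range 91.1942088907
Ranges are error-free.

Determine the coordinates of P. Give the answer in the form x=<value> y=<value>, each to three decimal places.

eq1: (x + 7.204)² + (y + 4.030)² = 46.7468306808²
eq2: (x + 42.203)² + (y + 0.795)² = 80.9288888042²
eq3: (x + 42.105)² + (y − 25.047)² = 91.1942088907²
eq3−eq1, eq3−eq2 (x²,y² cancel):
  69.802·x − 58.154·y = 3799.072838
  -0.196·x − 51.684·y = 1148.440692
det = 69.802·-51.684 − -58.154·-0.196 = -3619.044752
x = (3799.072838·-51.684 − -58.154·1148.440692) / -3619.044752 = 35.800845
y = (69.802·1148.440692 − 3799.072838·-0.196) / -3619.044752 = -22.356196

x=35.801 y=-22.356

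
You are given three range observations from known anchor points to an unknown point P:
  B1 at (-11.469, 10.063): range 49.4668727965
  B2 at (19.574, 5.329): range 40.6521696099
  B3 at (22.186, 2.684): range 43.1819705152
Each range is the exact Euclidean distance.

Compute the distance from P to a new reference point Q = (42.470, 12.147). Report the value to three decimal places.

eq1: (x + 11.469)² + (y − 10.063)² = 49.4668727965²
eq2: (x − 19.574)² + (y − 5.329)² = 40.6521696099²
eq3: (x − 22.186)² + (y − 2.684)² = 43.1819705152²
eq3−eq2, eq3−eq1 (x²,y² cancel):
  -5.224·x + 5.290·y = 124.200949
  -67.310·x + 14.758·y = -848.909449
det = -5.224·14.758 − 5.290·-67.310 = 278.974108
x = (124.200949·14.758 − 5.290·-848.909449) / 278.974108 = 22.667654
y = (-5.224·-848.909449 − 124.200949·-67.310) / 278.974108 = 45.863284
|P − Q| = √((22.667654 − 42.470)² + (45.863284 − 12.147)²) = 39.101416

39.101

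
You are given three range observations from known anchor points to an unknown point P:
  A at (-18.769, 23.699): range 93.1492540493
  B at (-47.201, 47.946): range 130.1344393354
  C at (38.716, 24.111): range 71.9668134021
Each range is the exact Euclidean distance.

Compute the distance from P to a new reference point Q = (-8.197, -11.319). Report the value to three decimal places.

eq1: (x + 18.769)² + (y − 23.699)² = 93.1492540493²
eq2: (x + 47.201)² + (y − 47.946)² = 130.1344393354²
eq3: (x − 38.716)² + (y − 24.111)² = 71.9668134021²
eq1−eq3, eq1−eq2 (x²,y² cancel):
  114.970·x + 0.824·y = 4663.912314
  -56.864·x + 48.494·y = -4645.353416
det = 114.970·48.494 − 0.824·-56.864 = 5622.211116
x = (4663.912314·48.494 − 0.824·-4645.353416) / 5622.211116 = 40.909089
y = (114.970·-4645.353416 − 4663.912314·-56.864) / 5622.211116 = -47.822390
|P − Q| = √((40.909089 − -8.197)² + (-47.822390 − -11.319)²) = 61.187462

61.187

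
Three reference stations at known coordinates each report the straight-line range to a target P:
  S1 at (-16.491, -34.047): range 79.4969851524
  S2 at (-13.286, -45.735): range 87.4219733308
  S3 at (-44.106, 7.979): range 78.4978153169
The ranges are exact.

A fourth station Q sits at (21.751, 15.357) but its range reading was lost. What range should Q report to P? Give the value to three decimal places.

eq1: (x + 16.491)² + (y + 34.047)² = 79.4969851524²
eq2: (x + 13.286)² + (y + 45.735)² = 87.4219733308²
eq3: (x + 44.106)² + (y − 7.979)² = 78.4978153169²
eq3−eq1, eq3−eq2 (x²,y² cancel):
  55.230·x − 84.052·y = -735.716026
  61.640·x − 107.428·y = -1221.490068
det = 55.230·-107.428 − -84.052·61.640 = -752.283160
x = (-735.716026·-107.428 − -84.052·-1221.490068) / -752.283160 = 31.413945
y = (55.230·-1221.490068 − -735.716026·61.640) / -752.283160 = 29.394996
|P − Q| = √((31.413945 − 21.751)² + (29.394996 − 15.357)²) = 17.042237

17.042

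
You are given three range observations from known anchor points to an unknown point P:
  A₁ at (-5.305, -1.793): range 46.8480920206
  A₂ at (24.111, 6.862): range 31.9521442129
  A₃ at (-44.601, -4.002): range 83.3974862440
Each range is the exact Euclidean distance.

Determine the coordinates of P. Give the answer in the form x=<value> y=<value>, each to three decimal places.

eq1: (x + 5.305)² + (y + 1.793)² = 46.8480920206²
eq2: (x − 24.111)² + (y − 6.862)² = 31.9521442129²
eq3: (x + 44.601)² + (y + 4.002)² = 83.3974862440²
eq3−eq1, eq3−eq2 (x²,y² cancel):
  78.592·x + 4.418·y = 2786.489655
  137.424·x + 21.728·y = 4557.363352
det = 78.592·21.728 − 4.418·137.424 = 1100.507744
x = (2786.489655·21.728 − 4.418·4557.363352) / 1100.507744 = 36.719792
y = (78.592·4557.363352 − 2786.489655·137.424) / 1100.507744 = -22.497119

x=36.720 y=-22.497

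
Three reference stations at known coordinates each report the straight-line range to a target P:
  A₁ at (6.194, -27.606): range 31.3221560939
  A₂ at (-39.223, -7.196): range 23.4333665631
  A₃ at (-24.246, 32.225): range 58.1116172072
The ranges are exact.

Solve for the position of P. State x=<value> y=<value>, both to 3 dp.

eq1: (x − 6.194)² + (y + 27.606)² = 31.3221560939²
eq2: (x + 39.223)² + (y + 7.196)² = 23.4333665631²
eq3: (x + 24.246)² + (y − 32.225)² = 58.1116172072²
eq2−eq1, eq2−eq3 (x²,y² cancel):
  90.834·x − 40.820·y = -1221.724067
  29.954·x + 78.842·y = -2791.744390
det = 90.834·78.842 − -40.820·29.954 = 8384.256508
x = (-1221.724067·78.842 − -40.820·-2791.744390) / 8384.256508 = -25.080599
y = (90.834·-2791.744390 − -1221.724067·29.954) / 8384.256508 = -25.880624

x=-25.081 y=-25.881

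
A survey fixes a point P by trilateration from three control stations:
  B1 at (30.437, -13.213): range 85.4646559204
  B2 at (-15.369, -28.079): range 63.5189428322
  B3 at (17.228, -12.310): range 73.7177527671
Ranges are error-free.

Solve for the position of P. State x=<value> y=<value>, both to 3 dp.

x=-44.124 y=28.558

eq1: (x − 30.437)² + (y + 13.213)² = 85.4646559204²
eq2: (x + 15.369)² + (y + 28.079)² = 63.5189428322²
eq3: (x − 17.228)² + (y + 12.310)² = 73.7177527671²
eq3−eq1, eq3−eq2 (x²,y² cancel):
  26.418·x − 1.806·y = -1217.246085
  -65.194·x − 31.538·y = 1975.947293
det = 26.418·-31.538 − -1.806·-65.194 = -950.911248
x = (-1217.246085·-31.538 − -1.806·1975.947293) / -950.911248 = -44.124063
y = (26.418·1975.947293 − -1217.246085·-65.194) / -950.911248 = 28.558465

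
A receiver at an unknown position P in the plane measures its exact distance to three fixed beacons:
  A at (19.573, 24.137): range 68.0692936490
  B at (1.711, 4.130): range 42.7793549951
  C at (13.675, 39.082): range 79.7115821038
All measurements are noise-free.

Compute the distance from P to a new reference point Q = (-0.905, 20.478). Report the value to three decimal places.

eq1: (x − 19.573)² + (y − 24.137)² = 68.0692936490²
eq2: (x − 1.711)² + (y − 4.130)² = 42.7793549951²
eq3: (x − 13.675)² + (y − 39.082)² = 79.7115821038²
eq3−eq2, eq3−eq1 (x²,y² cancel):
  -23.928·x − 69.904·y = 2829.439180
  11.796·x − 29.890·y = 971.796333
det = -23.928·-29.890 − -69.904·11.796 = 1539.795504
x = (2829.439180·-29.890 − -69.904·971.796333) / 1539.795504 = -10.806296
y = (-23.928·971.796333 − 2829.439180·11.796) / 1539.795504 = -36.777096
|P − Q| = √((-10.806296 − -0.905)² + (-36.777096 − 20.478)²) = 58.104920

58.105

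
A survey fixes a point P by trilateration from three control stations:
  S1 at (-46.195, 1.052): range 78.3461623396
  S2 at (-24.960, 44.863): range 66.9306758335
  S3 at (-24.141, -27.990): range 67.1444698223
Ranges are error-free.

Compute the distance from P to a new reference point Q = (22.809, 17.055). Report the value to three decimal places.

11.835

eq1: (x + 46.195)² + (y − 1.052)² = 78.3461623396²
eq2: (x + 24.960)² + (y − 44.863)² = 66.9306758335²
eq3: (x + 24.141)² + (y + 27.990)² = 67.1444698223²
eq2−eq3, eq2−eq1 (x²,y² cancel):
  1.638·x − 145.706·y = -1298.126848
  -42.470·x − 87.622·y = -2159.011426
det = 1.638·-87.622 − -145.706·-42.470 = -6331.658656
x = (-1298.126848·-87.622 − -145.706·-2159.011426) / -6331.658656 = 31.719405
y = (1.638·-2159.011426 − -1298.126848·-42.470) / -6331.658656 = 9.265804
|P − Q| = √((31.719405 − 22.809)² + (9.265804 − 17.055)²) = 11.834986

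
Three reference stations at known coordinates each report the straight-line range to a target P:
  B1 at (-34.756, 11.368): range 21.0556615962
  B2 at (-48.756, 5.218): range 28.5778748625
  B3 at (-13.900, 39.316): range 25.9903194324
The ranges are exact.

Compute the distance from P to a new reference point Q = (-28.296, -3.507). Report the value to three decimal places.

37.063

eq1: (x + 34.756)² + (y − 11.368)² = 21.0556615962²
eq2: (x + 48.756)² + (y − 5.218)² = 28.5778748625²
eq3: (x + 13.900)² + (y − 39.316)² = 25.9903194324²
eq3−eq1, eq3−eq2 (x²,y² cancel):
  -41.712·x − 55.896·y = -169.591077
  -69.712·x − 68.196·y = 524.218977
det = -41.712·-68.196 − -55.896·-69.712 = -1052.030400
x = (-169.591077·-68.196 − -55.896·524.218977) / -1052.030400 = -38.846004
y = (-41.712·524.218977 − -169.591077·-69.712) / -1052.030400 = 32.022606
|P − Q| = √((-38.846004 − -28.296)² + (32.022606 − -3.507)²) = 37.062859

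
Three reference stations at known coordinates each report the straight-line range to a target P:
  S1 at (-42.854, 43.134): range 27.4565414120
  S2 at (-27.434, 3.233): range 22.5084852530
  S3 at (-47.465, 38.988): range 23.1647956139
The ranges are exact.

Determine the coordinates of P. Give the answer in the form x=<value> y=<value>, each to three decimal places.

x=-46.063 y=15.866

eq1: (x + 42.854)² + (y − 43.134)² = 27.4565414120²
eq2: (x + 27.434)² + (y − 3.233)² = 22.5084852530²
eq3: (x + 47.465)² + (y − 38.988)² = 23.1647956139²
eq2−eq3, eq2−eq1 (x²,y² cancel):
  -40.062·x + 71.510·y = 2979.937877
  -30.840·x + 79.802·y = 2686.700869
det = -40.062·79.802 − 71.510·-30.840 = -991.659324
x = (2979.937877·79.802 − 71.510·2686.700869) / -991.659324 = -46.063222
y = (-40.062·2686.700869 − 2979.937877·-30.840) / -991.659324 = 15.865656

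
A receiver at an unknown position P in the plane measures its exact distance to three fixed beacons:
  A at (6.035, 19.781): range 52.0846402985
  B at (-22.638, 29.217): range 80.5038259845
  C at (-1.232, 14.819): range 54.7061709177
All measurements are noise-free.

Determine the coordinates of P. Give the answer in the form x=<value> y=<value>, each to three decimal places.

eq1: (x − 6.035)² + (y − 19.781)² = 52.0846402985²
eq2: (x + 22.638)² + (y − 29.217)² = 80.5038259845²
eq3: (x + 1.232)² + (y − 14.819)² = 54.7061709177²
eq1−eq3, eq1−eq2 (x²,y² cancel):
  -14.534·x − 9.924·y = -486.543982
  -57.346·x + 18.872·y = -2829.653296
det = -14.534·18.872 − -9.924·-57.346 = -843.387352
x = (-486.543982·18.872 − -9.924·-2829.653296) / -843.387352 = 44.183183
y = (-14.534·-2829.653296 − -486.543982·-57.346) / -843.387352 = -15.680612

x=44.183 y=-15.681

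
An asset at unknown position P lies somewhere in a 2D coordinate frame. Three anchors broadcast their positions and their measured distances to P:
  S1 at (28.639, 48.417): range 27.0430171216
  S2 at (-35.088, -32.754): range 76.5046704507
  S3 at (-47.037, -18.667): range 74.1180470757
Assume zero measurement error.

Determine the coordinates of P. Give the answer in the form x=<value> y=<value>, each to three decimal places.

x=9.165 y=29.653

eq1: (x − 28.639)² + (y − 48.417)² = 27.0430171216²
eq2: (x + 35.088)² + (y + 32.754)² = 76.5046704507²
eq3: (x + 47.037)² + (y + 18.667)² = 74.1180470757²
eq1−eq3, eq1−eq2 (x²,y² cancel):
  -151.352·x − 134.168·y = -5365.622079
  -127.454·x − 162.342·y = -5982.045776
det = -151.352·-162.342 − -134.168·-127.454 = 7470.538112
x = (-5365.622079·-162.342 − -134.168·-5982.045776) / 7470.538112 = 9.164896
y = (-151.352·-5982.045776 − -5365.622079·-127.454) / 7470.538112 = 29.653098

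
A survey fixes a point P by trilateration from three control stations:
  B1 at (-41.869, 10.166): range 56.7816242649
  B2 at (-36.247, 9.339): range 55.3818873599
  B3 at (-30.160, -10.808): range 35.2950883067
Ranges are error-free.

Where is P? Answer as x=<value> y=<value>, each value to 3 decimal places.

x=-33.291 y=-45.964

eq1: (x + 41.869)² + (y − 10.166)² = 56.7816242649²
eq2: (x + 36.247)² + (y − 9.339)² = 55.3818873599²
eq3: (x + 30.160)² + (y + 10.808)² = 35.2950883067²
eq2−eq3, eq2−eq1 (x²,y² cancel):
  12.174·x − 40.294·y = 1446.786723
  -11.244·x + 1.654·y = 298.299380
det = 12.174·1.654 − -40.294·-11.244 = -432.929940
x = (1446.786723·1.654 − -40.294·298.299380) / -432.929940 = -33.290977
y = (12.174·298.299380 − 1446.786723·-11.244) / -432.929940 = -45.963942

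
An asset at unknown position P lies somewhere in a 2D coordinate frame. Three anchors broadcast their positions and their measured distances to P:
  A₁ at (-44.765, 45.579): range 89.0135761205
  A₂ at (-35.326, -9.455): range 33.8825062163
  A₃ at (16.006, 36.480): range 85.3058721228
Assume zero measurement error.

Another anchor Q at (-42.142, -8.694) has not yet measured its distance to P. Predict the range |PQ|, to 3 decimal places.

eq1: (x + 44.765)² + (y − 45.579)² = 89.0135761205²
eq2: (x + 35.326)² + (y + 9.455)² = 33.8825062163²
eq3: (x − 16.006)² + (y − 36.480)² = 85.3058721228²
eq3−eq1, eq3−eq2 (x²,y² cancel):
  -121.542·x + 18.198·y = 1848.043115
  -102.664·x − 91.870·y = 5879.408456
det = -121.542·-91.870 − 18.198·-102.664 = 13034.343012
x = (1848.043115·-91.870 − 18.198·5879.408456) / 13034.343012 = -21.234150
y = (-121.542·5879.408456 − 1848.043115·-102.664) / 13034.343012 = -40.268049
|P − Q| = √((-21.234150 − -42.142)² + (-40.268049 − -8.694)²) = 37.868968

37.869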